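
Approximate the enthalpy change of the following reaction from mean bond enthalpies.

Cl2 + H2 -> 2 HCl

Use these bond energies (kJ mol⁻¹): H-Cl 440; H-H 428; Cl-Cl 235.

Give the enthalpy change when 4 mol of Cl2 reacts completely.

ΔH = −868 kJ

Bonds broken (reactants):
  Cl-Cl: 1 × 235 = 235
  H-H: 1 × 428 = 428
  Σ(broken) = 663 kJ
Bonds formed (products):
  H-Cl: 2 × 440 = 880
  Σ(formed) = 880 kJ
ΔH = Σ(broken) − Σ(formed) = 663 − 880 = −217 kJ
For 4× the reaction as written: 4 × (−217) = −868 kJ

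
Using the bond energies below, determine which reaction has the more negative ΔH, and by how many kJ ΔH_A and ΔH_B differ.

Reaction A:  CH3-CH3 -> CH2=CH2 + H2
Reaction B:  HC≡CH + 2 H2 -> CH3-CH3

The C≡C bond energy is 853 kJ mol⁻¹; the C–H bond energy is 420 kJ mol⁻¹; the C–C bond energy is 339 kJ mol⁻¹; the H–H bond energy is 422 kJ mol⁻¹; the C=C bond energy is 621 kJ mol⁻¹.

Reaction B, by 458 kJ

Reaction A:
  Bonds broken (reactants):
    C–C: 1 × 339 = 339
    C–H: 6 × 420 = 2520
    Σ(broken) = 2859 kJ
  Bonds formed (products):
    C–H: 4 × 420 = 1680
    C=C: 1 × 621 = 621
    H–H: 1 × 422 = 422
    Σ(formed) = 2723 kJ
  ΔH_A = 2859 − 2723 = +136 kJ
Reaction B:
  Bonds broken (reactants):
    C≡C: 1 × 853 = 853
    C–H: 2 × 420 = 840
    H–H: 2 × 422 = 844
    Σ(broken) = 2537 kJ
  Bonds formed (products):
    C–C: 1 × 339 = 339
    C–H: 6 × 420 = 2520
    Σ(formed) = 2859 kJ
  ΔH_B = 2537 − 2859 = −322 kJ
ΔH_A − ΔH_B = +458 kJ, so reaction B has the more negative ΔH; |ΔH_A − ΔH_B| = 458 kJ.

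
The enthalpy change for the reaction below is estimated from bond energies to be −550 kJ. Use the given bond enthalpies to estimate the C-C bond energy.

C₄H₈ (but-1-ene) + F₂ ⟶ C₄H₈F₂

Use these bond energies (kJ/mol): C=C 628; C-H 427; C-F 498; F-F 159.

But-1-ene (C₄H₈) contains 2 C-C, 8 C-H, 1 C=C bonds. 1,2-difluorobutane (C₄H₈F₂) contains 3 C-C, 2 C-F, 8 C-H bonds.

D(C-C) ≈ 341 kJ/mol

Let D be the C-C bond energy.
Σ(broken) = 2×D + 8×427 + 1×628 + 1×159 = 4203 + 2D
Σ(formed) = 3×D + 2×498 + 8×427 = 4412 + 3D
ΔH = Σ(broken) − Σ(formed) = (4203 + 2D) − (4412 + 3D) = −209 − D
Setting this equal to −550 kJ gives D = 341 kJ/mol.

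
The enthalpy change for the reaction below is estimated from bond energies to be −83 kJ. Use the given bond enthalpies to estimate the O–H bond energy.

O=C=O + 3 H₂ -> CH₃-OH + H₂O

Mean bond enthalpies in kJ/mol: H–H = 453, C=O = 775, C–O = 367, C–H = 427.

Let D be the O–H bond energy.
Σ(broken) = 2×775 + 3×453 = 2909
Σ(formed) = 3×427 + 1×367 + 3×D = 1648 + 3D
ΔH = Σ(broken) − Σ(formed) = (2909) − (1648 + 3D) = +1261 − 3D
Setting this equal to −83 kJ gives 3D = 1344, so D = 448 kJ/mol.

D(O–H) ≈ 448 kJ/mol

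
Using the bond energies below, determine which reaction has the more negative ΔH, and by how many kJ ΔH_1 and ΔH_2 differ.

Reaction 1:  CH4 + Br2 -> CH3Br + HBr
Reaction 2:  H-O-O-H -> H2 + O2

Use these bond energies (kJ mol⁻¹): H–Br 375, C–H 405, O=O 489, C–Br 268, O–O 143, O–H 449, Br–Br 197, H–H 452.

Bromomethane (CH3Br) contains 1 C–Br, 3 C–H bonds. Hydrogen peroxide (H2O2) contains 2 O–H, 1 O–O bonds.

Reaction 1, by 141 kJ

Reaction 1:
  Bonds broken (reactants):
    Br–Br: 1 × 197 = 197
    C–H: 4 × 405 = 1620
    Σ(broken) = 1817 kJ
  Bonds formed (products):
    C–Br: 1 × 268 = 268
    C–H: 3 × 405 = 1215
    H–Br: 1 × 375 = 375
    Σ(formed) = 1858 kJ
  ΔH_1 = 1817 − 1858 = −41 kJ
Reaction 2:
  Bonds broken (reactants):
    O–H: 2 × 449 = 898
    O–O: 1 × 143 = 143
    Σ(broken) = 1041 kJ
  Bonds formed (products):
    H–H: 1 × 452 = 452
    O=O: 1 × 489 = 489
    Σ(formed) = 941 kJ
  ΔH_2 = 1041 − 941 = +100 kJ
ΔH_1 − ΔH_2 = −141 kJ, so reaction 1 has the more negative ΔH; |ΔH_1 − ΔH_2| = 141 kJ.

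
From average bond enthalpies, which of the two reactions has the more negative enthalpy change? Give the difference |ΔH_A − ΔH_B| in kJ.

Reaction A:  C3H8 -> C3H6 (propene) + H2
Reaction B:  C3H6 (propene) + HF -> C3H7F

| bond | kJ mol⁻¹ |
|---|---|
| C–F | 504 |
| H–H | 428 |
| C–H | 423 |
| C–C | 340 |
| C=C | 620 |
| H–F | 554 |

Reaction B, by 231 kJ

Reaction A:
  Bonds broken (reactants):
    C–C: 2 × 340 = 680
    C–H: 8 × 423 = 3384
    Σ(broken) = 4064 kJ
  Bonds formed (products):
    C–C: 1 × 340 = 340
    C–H: 6 × 423 = 2538
    C=C: 1 × 620 = 620
    H–H: 1 × 428 = 428
    Σ(formed) = 3926 kJ
  ΔH_A = 4064 − 3926 = +138 kJ
Reaction B:
  Bonds broken (reactants):
    C–C: 1 × 340 = 340
    C–H: 6 × 423 = 2538
    C=C: 1 × 620 = 620
    H–F: 1 × 554 = 554
    Σ(broken) = 4052 kJ
  Bonds formed (products):
    C–C: 2 × 340 = 680
    C–F: 1 × 504 = 504
    C–H: 7 × 423 = 2961
    Σ(formed) = 4145 kJ
  ΔH_B = 4052 − 4145 = −93 kJ
ΔH_A − ΔH_B = +231 kJ, so reaction B has the more negative ΔH; |ΔH_A − ΔH_B| = 231 kJ.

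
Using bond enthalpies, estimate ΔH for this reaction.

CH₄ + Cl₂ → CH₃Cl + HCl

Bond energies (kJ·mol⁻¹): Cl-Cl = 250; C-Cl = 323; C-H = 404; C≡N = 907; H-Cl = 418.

ΔH ≈ −87 kJ

Bonds broken (reactants):
  C-H: 4 × 404 = 1616
  Cl-Cl: 1 × 250 = 250
  Σ(broken) = 1866 kJ
Bonds formed (products):
  C-Cl: 1 × 323 = 323
  C-H: 3 × 404 = 1212
  H-Cl: 1 × 418 = 418
  Σ(formed) = 1953 kJ
ΔH = Σ(broken) − Σ(formed) = 1866 − 1953 = −87 kJ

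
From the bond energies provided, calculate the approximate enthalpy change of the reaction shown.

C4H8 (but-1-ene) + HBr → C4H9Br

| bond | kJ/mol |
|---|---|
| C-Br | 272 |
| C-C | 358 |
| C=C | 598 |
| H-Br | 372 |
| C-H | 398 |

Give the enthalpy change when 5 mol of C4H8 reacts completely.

ΔH = −290 kJ

Bonds broken (reactants):
  C-C: 2 × 358 = 716
  C-H: 8 × 398 = 3184
  C=C: 1 × 598 = 598
  H-Br: 1 × 372 = 372
  Σ(broken) = 4870 kJ
Bonds formed (products):
  C-Br: 1 × 272 = 272
  C-C: 3 × 358 = 1074
  C-H: 9 × 398 = 3582
  Σ(formed) = 4928 kJ
ΔH = Σ(broken) − Σ(formed) = 4870 − 4928 = −58 kJ
For 5× the reaction as written: 5 × (−58) = −290 kJ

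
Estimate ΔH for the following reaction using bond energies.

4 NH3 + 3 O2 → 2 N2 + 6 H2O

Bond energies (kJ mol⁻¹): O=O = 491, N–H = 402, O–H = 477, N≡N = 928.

Bonds broken (reactants):
  N–H: 12 × 402 = 4824
  O=O: 3 × 491 = 1473
  Σ(broken) = 6297 kJ
Bonds formed (products):
  N≡N: 2 × 928 = 1856
  O–H: 12 × 477 = 5724
  Σ(formed) = 7580 kJ
ΔH = Σ(broken) − Σ(formed) = 6297 − 7580 = −1283 kJ

ΔH ≈ −1283 kJ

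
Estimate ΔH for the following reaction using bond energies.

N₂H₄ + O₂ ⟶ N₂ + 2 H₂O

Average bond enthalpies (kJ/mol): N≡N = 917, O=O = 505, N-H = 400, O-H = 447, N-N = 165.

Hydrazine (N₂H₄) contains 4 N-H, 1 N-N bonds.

Bonds broken (reactants):
  N-H: 4 × 400 = 1600
  N-N: 1 × 165 = 165
  O=O: 1 × 505 = 505
  Σ(broken) = 2270 kJ
Bonds formed (products):
  N≡N: 1 × 917 = 917
  O-H: 4 × 447 = 1788
  Σ(formed) = 2705 kJ
ΔH = Σ(broken) − Σ(formed) = 2270 − 2705 = −435 kJ

ΔH ≈ −435 kJ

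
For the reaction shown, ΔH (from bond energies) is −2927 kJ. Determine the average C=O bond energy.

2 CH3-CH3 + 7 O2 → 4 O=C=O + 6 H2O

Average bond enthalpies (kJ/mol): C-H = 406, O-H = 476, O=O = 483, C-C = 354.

Let D be the C=O bond energy.
Σ(broken) = 2×354 + 12×406 + 7×483 = 8961
Σ(formed) = 8×D + 12×476 = 5712 + 8D
ΔH = Σ(broken) − Σ(formed) = (8961) − (5712 + 8D) = +3249 − 8D
Setting this equal to −2927 kJ gives 8D = 6176, so D = 772 kJ/mol.

D(C=O) ≈ 772 kJ/mol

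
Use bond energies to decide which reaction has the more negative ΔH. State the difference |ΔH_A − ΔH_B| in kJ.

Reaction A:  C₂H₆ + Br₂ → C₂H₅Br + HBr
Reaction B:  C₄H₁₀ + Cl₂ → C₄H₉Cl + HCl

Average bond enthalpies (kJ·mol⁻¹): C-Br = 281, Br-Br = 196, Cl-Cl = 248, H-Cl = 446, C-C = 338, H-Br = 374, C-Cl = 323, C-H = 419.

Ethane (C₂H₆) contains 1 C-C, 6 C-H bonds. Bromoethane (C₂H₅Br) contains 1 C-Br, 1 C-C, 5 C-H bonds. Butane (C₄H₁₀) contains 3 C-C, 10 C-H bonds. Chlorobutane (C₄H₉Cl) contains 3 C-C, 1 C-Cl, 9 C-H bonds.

Reaction B, by 62 kJ

Reaction A:
  Bonds broken (reactants):
    Br-Br: 1 × 196 = 196
    C-C: 1 × 338 = 338
    C-H: 6 × 419 = 2514
    Σ(broken) = 3048 kJ
  Bonds formed (products):
    C-Br: 1 × 281 = 281
    C-C: 1 × 338 = 338
    C-H: 5 × 419 = 2095
    H-Br: 1 × 374 = 374
    Σ(formed) = 3088 kJ
  ΔH_A = 3048 − 3088 = −40 kJ
Reaction B:
  Bonds broken (reactants):
    C-C: 3 × 338 = 1014
    C-H: 10 × 419 = 4190
    Cl-Cl: 1 × 248 = 248
    Σ(broken) = 5452 kJ
  Bonds formed (products):
    C-C: 3 × 338 = 1014
    C-Cl: 1 × 323 = 323
    C-H: 9 × 419 = 3771
    H-Cl: 1 × 446 = 446
    Σ(formed) = 5554 kJ
  ΔH_B = 5452 − 5554 = −102 kJ
ΔH_A − ΔH_B = +62 kJ, so reaction B has the more negative ΔH; |ΔH_A − ΔH_B| = 62 kJ.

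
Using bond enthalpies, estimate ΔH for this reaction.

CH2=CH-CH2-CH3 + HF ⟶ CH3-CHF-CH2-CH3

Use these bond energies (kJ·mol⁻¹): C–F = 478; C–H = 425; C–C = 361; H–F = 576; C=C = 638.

Bonds broken (reactants):
  C–C: 2 × 361 = 722
  C–H: 8 × 425 = 3400
  C=C: 1 × 638 = 638
  H–F: 1 × 576 = 576
  Σ(broken) = 5336 kJ
Bonds formed (products):
  C–C: 3 × 361 = 1083
  C–F: 1 × 478 = 478
  C–H: 9 × 425 = 3825
  Σ(formed) = 5386 kJ
ΔH = Σ(broken) − Σ(formed) = 5336 − 5386 = −50 kJ

ΔH ≈ −50 kJ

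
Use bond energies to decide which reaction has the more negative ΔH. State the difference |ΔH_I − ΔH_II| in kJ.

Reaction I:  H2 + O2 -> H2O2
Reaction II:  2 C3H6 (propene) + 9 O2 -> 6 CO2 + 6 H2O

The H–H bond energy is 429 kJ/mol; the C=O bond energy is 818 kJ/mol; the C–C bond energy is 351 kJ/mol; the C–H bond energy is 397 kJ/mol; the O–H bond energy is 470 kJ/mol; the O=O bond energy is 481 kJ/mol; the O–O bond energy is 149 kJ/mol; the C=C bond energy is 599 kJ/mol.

Reaction II, by 4284 kJ

Reaction I:
  Bonds broken (reactants):
    H–H: 1 × 429 = 429
    O=O: 1 × 481 = 481
    Σ(broken) = 910 kJ
  Bonds formed (products):
    O–H: 2 × 470 = 940
    O–O: 1 × 149 = 149
    Σ(formed) = 1089 kJ
  ΔH_I = 910 − 1089 = −179 kJ
Reaction II:
  Bonds broken (reactants):
    C–C: 2 × 351 = 702
    C–H: 12 × 397 = 4764
    C=C: 2 × 599 = 1198
    O=O: 9 × 481 = 4329
    Σ(broken) = 10993 kJ
  Bonds formed (products):
    C=O: 12 × 818 = 9816
    O–H: 12 × 470 = 5640
    Σ(formed) = 15456 kJ
  ΔH_II = 10993 − 15456 = −4463 kJ
ΔH_I − ΔH_II = +4284 kJ, so reaction II has the more negative ΔH; |ΔH_I − ΔH_II| = 4284 kJ.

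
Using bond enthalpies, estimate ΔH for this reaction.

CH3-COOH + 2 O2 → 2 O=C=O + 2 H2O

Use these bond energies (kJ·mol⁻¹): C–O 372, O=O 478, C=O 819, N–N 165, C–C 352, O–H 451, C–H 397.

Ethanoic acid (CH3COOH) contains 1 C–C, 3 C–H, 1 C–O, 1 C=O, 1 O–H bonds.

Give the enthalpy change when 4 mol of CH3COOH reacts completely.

ΔH = −3756 kJ

Bonds broken (reactants):
  C–C: 1 × 352 = 352
  C–H: 3 × 397 = 1191
  C–O: 1 × 372 = 372
  C=O: 1 × 819 = 819
  O–H: 1 × 451 = 451
  O=O: 2 × 478 = 956
  Σ(broken) = 4141 kJ
Bonds formed (products):
  C=O: 4 × 819 = 3276
  O–H: 4 × 451 = 1804
  Σ(formed) = 5080 kJ
ΔH = Σ(broken) − Σ(formed) = 4141 − 5080 = −939 kJ
For 4× the reaction as written: 4 × (−939) = −3756 kJ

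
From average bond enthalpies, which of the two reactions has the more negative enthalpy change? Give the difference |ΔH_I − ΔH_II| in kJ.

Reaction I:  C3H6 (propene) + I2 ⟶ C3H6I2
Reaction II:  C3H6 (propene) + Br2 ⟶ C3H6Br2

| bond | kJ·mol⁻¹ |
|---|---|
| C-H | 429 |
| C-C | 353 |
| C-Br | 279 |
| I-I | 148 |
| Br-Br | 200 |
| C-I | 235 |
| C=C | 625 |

Reaction I:
  Bonds broken (reactants):
    C-C: 1 × 353 = 353
    C-H: 6 × 429 = 2574
    C=C: 1 × 625 = 625
    I-I: 1 × 148 = 148
    Σ(broken) = 3700 kJ
  Bonds formed (products):
    C-C: 2 × 353 = 706
    C-H: 6 × 429 = 2574
    C-I: 2 × 235 = 470
    Σ(formed) = 3750 kJ
  ΔH_I = 3700 − 3750 = −50 kJ
Reaction II:
  Bonds broken (reactants):
    Br-Br: 1 × 200 = 200
    C-C: 1 × 353 = 353
    C-H: 6 × 429 = 2574
    C=C: 1 × 625 = 625
    Σ(broken) = 3752 kJ
  Bonds formed (products):
    C-Br: 2 × 279 = 558
    C-C: 2 × 353 = 706
    C-H: 6 × 429 = 2574
    Σ(formed) = 3838 kJ
  ΔH_II = 3752 − 3838 = −86 kJ
ΔH_I − ΔH_II = +36 kJ, so reaction II has the more negative ΔH; |ΔH_I − ΔH_II| = 36 kJ.

Reaction II, by 36 kJ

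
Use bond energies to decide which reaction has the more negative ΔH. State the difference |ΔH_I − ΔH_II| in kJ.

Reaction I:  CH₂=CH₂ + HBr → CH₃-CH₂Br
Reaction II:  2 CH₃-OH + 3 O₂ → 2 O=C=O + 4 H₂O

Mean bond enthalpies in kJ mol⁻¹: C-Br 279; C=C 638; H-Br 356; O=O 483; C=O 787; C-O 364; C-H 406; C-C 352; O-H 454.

Reaction I:
  Bonds broken (reactants):
    C-H: 4 × 406 = 1624
    C=C: 1 × 638 = 638
    H-Br: 1 × 356 = 356
    Σ(broken) = 2618 kJ
  Bonds formed (products):
    C-Br: 1 × 279 = 279
    C-C: 1 × 352 = 352
    C-H: 5 × 406 = 2030
    Σ(formed) = 2661 kJ
  ΔH_I = 2618 − 2661 = −43 kJ
Reaction II:
  Bonds broken (reactants):
    C-H: 6 × 406 = 2436
    C-O: 2 × 364 = 728
    O-H: 2 × 454 = 908
    O=O: 3 × 483 = 1449
    Σ(broken) = 5521 kJ
  Bonds formed (products):
    C=O: 4 × 787 = 3148
    O-H: 8 × 454 = 3632
    Σ(formed) = 6780 kJ
  ΔH_II = 5521 − 6780 = −1259 kJ
ΔH_I − ΔH_II = +1216 kJ, so reaction II has the more negative ΔH; |ΔH_I − ΔH_II| = 1216 kJ.

Reaction II, by 1216 kJ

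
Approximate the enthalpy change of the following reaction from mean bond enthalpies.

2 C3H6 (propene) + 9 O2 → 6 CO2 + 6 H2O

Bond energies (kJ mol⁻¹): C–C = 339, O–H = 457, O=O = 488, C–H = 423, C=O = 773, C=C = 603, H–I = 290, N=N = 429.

ΔH ≈ −3408 kJ

Bonds broken (reactants):
  C–C: 2 × 339 = 678
  C–H: 12 × 423 = 5076
  C=C: 2 × 603 = 1206
  O=O: 9 × 488 = 4392
  Σ(broken) = 11352 kJ
Bonds formed (products):
  C=O: 12 × 773 = 9276
  O–H: 12 × 457 = 5484
  Σ(formed) = 14760 kJ
ΔH = Σ(broken) − Σ(formed) = 11352 − 14760 = −3408 kJ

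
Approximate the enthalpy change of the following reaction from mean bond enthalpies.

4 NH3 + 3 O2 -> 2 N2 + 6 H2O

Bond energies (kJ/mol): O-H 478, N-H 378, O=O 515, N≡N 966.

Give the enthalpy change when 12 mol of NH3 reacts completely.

ΔH = −4761 kJ

Bonds broken (reactants):
  N-H: 12 × 378 = 4536
  O=O: 3 × 515 = 1545
  Σ(broken) = 6081 kJ
Bonds formed (products):
  N≡N: 2 × 966 = 1932
  O-H: 12 × 478 = 5736
  Σ(formed) = 7668 kJ
ΔH = Σ(broken) − Σ(formed) = 6081 − 7668 = −1587 kJ
For 3× the reaction as written: 3 × (−1587) = −4761 kJ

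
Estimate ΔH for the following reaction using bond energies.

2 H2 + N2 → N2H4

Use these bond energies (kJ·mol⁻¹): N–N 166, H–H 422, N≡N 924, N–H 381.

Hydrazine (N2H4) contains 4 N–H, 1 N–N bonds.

Bonds broken (reactants):
  H–H: 2 × 422 = 844
  N≡N: 1 × 924 = 924
  Σ(broken) = 1768 kJ
Bonds formed (products):
  N–H: 4 × 381 = 1524
  N–N: 1 × 166 = 166
  Σ(formed) = 1690 kJ
ΔH = Σ(broken) − Σ(formed) = 1768 − 1690 = +78 kJ

ΔH ≈ +78 kJ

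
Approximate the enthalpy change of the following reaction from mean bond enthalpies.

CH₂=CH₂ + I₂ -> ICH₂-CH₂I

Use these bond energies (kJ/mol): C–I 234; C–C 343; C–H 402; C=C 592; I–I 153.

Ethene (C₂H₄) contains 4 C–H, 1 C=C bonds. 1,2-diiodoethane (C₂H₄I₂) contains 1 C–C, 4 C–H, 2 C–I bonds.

Bonds broken (reactants):
  C–H: 4 × 402 = 1608
  C=C: 1 × 592 = 592
  I–I: 1 × 153 = 153
  Σ(broken) = 2353 kJ
Bonds formed (products):
  C–C: 1 × 343 = 343
  C–H: 4 × 402 = 1608
  C–I: 2 × 234 = 468
  Σ(formed) = 2419 kJ
ΔH = Σ(broken) − Σ(formed) = 2353 − 2419 = −66 kJ

ΔH ≈ −66 kJ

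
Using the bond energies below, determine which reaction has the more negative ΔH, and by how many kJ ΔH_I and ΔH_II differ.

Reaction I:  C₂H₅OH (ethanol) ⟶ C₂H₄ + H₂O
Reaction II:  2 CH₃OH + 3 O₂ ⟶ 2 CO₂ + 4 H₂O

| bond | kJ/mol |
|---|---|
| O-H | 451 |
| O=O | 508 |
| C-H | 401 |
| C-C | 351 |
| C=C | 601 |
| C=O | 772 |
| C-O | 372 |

Reaction II, by 1192 kJ

Reaction I:
  Bonds broken (reactants):
    C-C: 1 × 351 = 351
    C-H: 5 × 401 = 2005
    C-O: 1 × 372 = 372
    O-H: 1 × 451 = 451
    Σ(broken) = 3179 kJ
  Bonds formed (products):
    C-H: 4 × 401 = 1604
    C=C: 1 × 601 = 601
    O-H: 2 × 451 = 902
    Σ(formed) = 3107 kJ
  ΔH_I = 3179 − 3107 = +72 kJ
Reaction II:
  Bonds broken (reactants):
    C-H: 6 × 401 = 2406
    C-O: 2 × 372 = 744
    O-H: 2 × 451 = 902
    O=O: 3 × 508 = 1524
    Σ(broken) = 5576 kJ
  Bonds formed (products):
    C=O: 4 × 772 = 3088
    O-H: 8 × 451 = 3608
    Σ(formed) = 6696 kJ
  ΔH_II = 5576 − 6696 = −1120 kJ
ΔH_I − ΔH_II = +1192 kJ, so reaction II has the more negative ΔH; |ΔH_I − ΔH_II| = 1192 kJ.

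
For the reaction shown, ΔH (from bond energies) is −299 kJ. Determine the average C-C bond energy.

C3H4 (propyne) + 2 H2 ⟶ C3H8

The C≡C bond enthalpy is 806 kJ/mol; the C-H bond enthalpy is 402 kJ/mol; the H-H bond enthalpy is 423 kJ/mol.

D(C-C) ≈ 343 kJ/mol

Let D be the C-C bond energy.
Σ(broken) = 1×806 + 1×D + 4×402 + 2×423 = 3260 + D
Σ(formed) = 2×D + 8×402 = 3216 + 2D
ΔH = Σ(broken) − Σ(formed) = (3260 + D) − (3216 + 2D) = +44 − D
Setting this equal to −299 kJ gives D = 343 kJ/mol.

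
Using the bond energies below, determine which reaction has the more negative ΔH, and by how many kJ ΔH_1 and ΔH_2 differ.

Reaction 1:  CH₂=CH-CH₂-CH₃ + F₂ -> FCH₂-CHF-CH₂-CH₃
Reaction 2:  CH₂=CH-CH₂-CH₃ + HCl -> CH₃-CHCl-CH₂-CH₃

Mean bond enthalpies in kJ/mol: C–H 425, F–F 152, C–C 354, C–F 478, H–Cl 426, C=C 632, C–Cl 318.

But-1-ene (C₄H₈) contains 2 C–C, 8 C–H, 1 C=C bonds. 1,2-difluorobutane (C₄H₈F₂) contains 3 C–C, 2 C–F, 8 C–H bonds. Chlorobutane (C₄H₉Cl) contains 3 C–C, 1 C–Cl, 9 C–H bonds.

Reaction 1, by 487 kJ

Reaction 1:
  Bonds broken (reactants):
    C–C: 2 × 354 = 708
    C–H: 8 × 425 = 3400
    C=C: 1 × 632 = 632
    F–F: 1 × 152 = 152
    Σ(broken) = 4892 kJ
  Bonds formed (products):
    C–C: 3 × 354 = 1062
    C–F: 2 × 478 = 956
    C–H: 8 × 425 = 3400
    Σ(formed) = 5418 kJ
  ΔH_1 = 4892 − 5418 = −526 kJ
Reaction 2:
  Bonds broken (reactants):
    C–C: 2 × 354 = 708
    C–H: 8 × 425 = 3400
    C=C: 1 × 632 = 632
    H–Cl: 1 × 426 = 426
    Σ(broken) = 5166 kJ
  Bonds formed (products):
    C–C: 3 × 354 = 1062
    C–Cl: 1 × 318 = 318
    C–H: 9 × 425 = 3825
    Σ(formed) = 5205 kJ
  ΔH_2 = 5166 − 5205 = −39 kJ
ΔH_1 − ΔH_2 = −487 kJ, so reaction 1 has the more negative ΔH; |ΔH_1 − ΔH_2| = 487 kJ.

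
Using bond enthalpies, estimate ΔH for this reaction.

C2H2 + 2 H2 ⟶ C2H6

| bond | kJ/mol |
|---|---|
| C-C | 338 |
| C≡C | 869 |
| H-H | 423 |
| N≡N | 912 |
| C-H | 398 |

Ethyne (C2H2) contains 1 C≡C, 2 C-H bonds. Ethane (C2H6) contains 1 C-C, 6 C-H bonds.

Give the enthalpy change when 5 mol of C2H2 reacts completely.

Bonds broken (reactants):
  C≡C: 1 × 869 = 869
  C-H: 2 × 398 = 796
  H-H: 2 × 423 = 846
  Σ(broken) = 2511 kJ
Bonds formed (products):
  C-C: 1 × 338 = 338
  C-H: 6 × 398 = 2388
  Σ(formed) = 2726 kJ
ΔH = Σ(broken) − Σ(formed) = 2511 − 2726 = −215 kJ
For 5× the reaction as written: 5 × (−215) = −1075 kJ

ΔH = −1075 kJ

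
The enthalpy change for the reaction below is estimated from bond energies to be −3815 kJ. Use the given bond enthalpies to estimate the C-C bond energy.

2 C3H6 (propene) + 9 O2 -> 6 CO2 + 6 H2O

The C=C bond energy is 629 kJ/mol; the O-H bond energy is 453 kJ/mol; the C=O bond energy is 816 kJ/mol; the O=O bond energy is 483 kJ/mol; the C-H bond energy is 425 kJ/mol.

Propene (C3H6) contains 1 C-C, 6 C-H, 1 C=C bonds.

D(C-C) ≈ 354 kJ/mol

Let D be the C-C bond energy.
Σ(broken) = 2×D + 12×425 + 2×629 + 9×483 = 10705 + 2D
Σ(formed) = 12×816 + 12×453 = 15228
ΔH = Σ(broken) − Σ(formed) = (10705 + 2D) − (15228) = −4523 + 2D
Setting this equal to −3815 kJ gives 2D = 708, so D = 354 kJ/mol.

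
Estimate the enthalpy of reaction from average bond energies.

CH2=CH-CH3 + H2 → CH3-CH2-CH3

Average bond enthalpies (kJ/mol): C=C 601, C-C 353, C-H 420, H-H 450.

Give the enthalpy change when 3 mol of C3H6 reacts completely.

ΔH = −426 kJ

Bonds broken (reactants):
  C-C: 1 × 353 = 353
  C-H: 6 × 420 = 2520
  C=C: 1 × 601 = 601
  H-H: 1 × 450 = 450
  Σ(broken) = 3924 kJ
Bonds formed (products):
  C-C: 2 × 353 = 706
  C-H: 8 × 420 = 3360
  Σ(formed) = 4066 kJ
ΔH = Σ(broken) − Σ(formed) = 3924 − 4066 = −142 kJ
For 3× the reaction as written: 3 × (−142) = −426 kJ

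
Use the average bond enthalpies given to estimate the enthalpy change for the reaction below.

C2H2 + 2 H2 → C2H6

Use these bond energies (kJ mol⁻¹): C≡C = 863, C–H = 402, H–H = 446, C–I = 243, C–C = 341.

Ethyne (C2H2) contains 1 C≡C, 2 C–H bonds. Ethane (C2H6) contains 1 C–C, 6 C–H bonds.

Bonds broken (reactants):
  C≡C: 1 × 863 = 863
  C–H: 2 × 402 = 804
  H–H: 2 × 446 = 892
  Σ(broken) = 2559 kJ
Bonds formed (products):
  C–C: 1 × 341 = 341
  C–H: 6 × 402 = 2412
  Σ(formed) = 2753 kJ
ΔH = Σ(broken) − Σ(formed) = 2559 − 2753 = −194 kJ

ΔH ≈ −194 kJ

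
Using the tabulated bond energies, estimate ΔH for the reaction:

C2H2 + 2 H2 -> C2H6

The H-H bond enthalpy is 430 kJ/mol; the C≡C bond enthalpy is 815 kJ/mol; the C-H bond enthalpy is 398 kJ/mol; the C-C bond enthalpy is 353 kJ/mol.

Bonds broken (reactants):
  C≡C: 1 × 815 = 815
  C-H: 2 × 398 = 796
  H-H: 2 × 430 = 860
  Σ(broken) = 2471 kJ
Bonds formed (products):
  C-C: 1 × 353 = 353
  C-H: 6 × 398 = 2388
  Σ(formed) = 2741 kJ
ΔH = Σ(broken) − Σ(formed) = 2471 − 2741 = −270 kJ

ΔH ≈ −270 kJ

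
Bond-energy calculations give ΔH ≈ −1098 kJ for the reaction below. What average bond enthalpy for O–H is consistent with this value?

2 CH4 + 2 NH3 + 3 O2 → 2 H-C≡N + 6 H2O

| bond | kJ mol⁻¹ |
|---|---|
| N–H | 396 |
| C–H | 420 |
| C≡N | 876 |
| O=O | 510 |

D(O–H) ≈ 481 kJ/mol

Let D be the O–H bond energy.
Σ(broken) = 8×420 + 6×396 + 3×510 = 7266
Σ(formed) = 2×876 + 2×420 + 12×D = 2592 + 12D
ΔH = Σ(broken) − Σ(formed) = (7266) − (2592 + 12D) = +4674 − 12D
Setting this equal to −1098 kJ gives 12D = 5772, so D = 481 kJ/mol.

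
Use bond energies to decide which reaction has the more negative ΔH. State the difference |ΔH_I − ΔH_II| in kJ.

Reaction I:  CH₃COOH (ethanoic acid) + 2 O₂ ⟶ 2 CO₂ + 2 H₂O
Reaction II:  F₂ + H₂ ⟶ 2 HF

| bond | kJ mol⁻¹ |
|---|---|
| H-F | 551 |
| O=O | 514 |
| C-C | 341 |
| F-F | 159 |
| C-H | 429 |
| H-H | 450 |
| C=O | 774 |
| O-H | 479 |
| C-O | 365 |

Reaction I, by 245 kJ

Reaction I:
  Bonds broken (reactants):
    C-C: 1 × 341 = 341
    C-H: 3 × 429 = 1287
    C-O: 1 × 365 = 365
    C=O: 1 × 774 = 774
    O-H: 1 × 479 = 479
    O=O: 2 × 514 = 1028
    Σ(broken) = 4274 kJ
  Bonds formed (products):
    C=O: 4 × 774 = 3096
    O-H: 4 × 479 = 1916
    Σ(formed) = 5012 kJ
  ΔH_I = 4274 − 5012 = −738 kJ
Reaction II:
  Bonds broken (reactants):
    F-F: 1 × 159 = 159
    H-H: 1 × 450 = 450
    Σ(broken) = 609 kJ
  Bonds formed (products):
    H-F: 2 × 551 = 1102
    Σ(formed) = 1102 kJ
  ΔH_II = 609 − 1102 = −493 kJ
ΔH_I − ΔH_II = −245 kJ, so reaction I has the more negative ΔH; |ΔH_I − ΔH_II| = 245 kJ.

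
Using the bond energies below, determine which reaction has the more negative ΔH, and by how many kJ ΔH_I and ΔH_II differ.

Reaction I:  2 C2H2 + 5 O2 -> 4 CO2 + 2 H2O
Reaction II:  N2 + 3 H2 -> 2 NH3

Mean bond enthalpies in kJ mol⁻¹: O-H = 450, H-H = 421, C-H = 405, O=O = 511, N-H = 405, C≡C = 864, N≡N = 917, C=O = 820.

Reaction I:
  Bonds broken (reactants):
    C≡C: 2 × 864 = 1728
    C-H: 4 × 405 = 1620
    O=O: 5 × 511 = 2555
    Σ(broken) = 5903 kJ
  Bonds formed (products):
    C=O: 8 × 820 = 6560
    O-H: 4 × 450 = 1800
    Σ(formed) = 8360 kJ
  ΔH_I = 5903 − 8360 = −2457 kJ
Reaction II:
  Bonds broken (reactants):
    H-H: 3 × 421 = 1263
    N≡N: 1 × 917 = 917
    Σ(broken) = 2180 kJ
  Bonds formed (products):
    N-H: 6 × 405 = 2430
    Σ(formed) = 2430 kJ
  ΔH_II = 2180 − 2430 = −250 kJ
ΔH_I − ΔH_II = −2207 kJ, so reaction I has the more negative ΔH; |ΔH_I − ΔH_II| = 2207 kJ.

Reaction I, by 2207 kJ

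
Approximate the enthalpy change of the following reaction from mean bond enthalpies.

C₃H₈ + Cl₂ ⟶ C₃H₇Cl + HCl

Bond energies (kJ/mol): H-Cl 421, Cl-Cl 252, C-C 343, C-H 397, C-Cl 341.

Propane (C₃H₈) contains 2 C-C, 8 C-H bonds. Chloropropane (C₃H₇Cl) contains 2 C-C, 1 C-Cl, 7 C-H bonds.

Bonds broken (reactants):
  C-C: 2 × 343 = 686
  C-H: 8 × 397 = 3176
  Cl-Cl: 1 × 252 = 252
  Σ(broken) = 4114 kJ
Bonds formed (products):
  C-C: 2 × 343 = 686
  C-Cl: 1 × 341 = 341
  C-H: 7 × 397 = 2779
  H-Cl: 1 × 421 = 421
  Σ(formed) = 4227 kJ
ΔH = Σ(broken) − Σ(formed) = 4114 − 4227 = −113 kJ

ΔH ≈ −113 kJ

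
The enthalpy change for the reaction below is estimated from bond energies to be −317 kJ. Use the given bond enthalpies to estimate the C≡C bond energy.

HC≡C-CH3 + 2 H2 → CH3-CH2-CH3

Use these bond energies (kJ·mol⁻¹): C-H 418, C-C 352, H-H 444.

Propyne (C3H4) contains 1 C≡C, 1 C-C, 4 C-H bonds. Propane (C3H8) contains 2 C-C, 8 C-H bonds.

D(C≡C) ≈ 819 kJ/mol

Let D be the C≡C bond energy.
Σ(broken) = 1×D + 1×352 + 4×418 + 2×444 = 2912 + D
Σ(formed) = 2×352 + 8×418 = 4048
ΔH = Σ(broken) − Σ(formed) = (2912 + D) − (4048) = −1136 + D
Setting this equal to −317 kJ gives D = 819 kJ/mol.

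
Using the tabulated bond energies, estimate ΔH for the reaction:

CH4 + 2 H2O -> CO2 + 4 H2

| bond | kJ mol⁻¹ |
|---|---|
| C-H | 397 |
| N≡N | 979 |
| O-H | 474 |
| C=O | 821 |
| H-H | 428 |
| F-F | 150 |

Bonds broken (reactants):
  C-H: 4 × 397 = 1588
  O-H: 4 × 474 = 1896
  Σ(broken) = 3484 kJ
Bonds formed (products):
  C=O: 2 × 821 = 1642
  H-H: 4 × 428 = 1712
  Σ(formed) = 3354 kJ
ΔH = Σ(broken) − Σ(formed) = 3484 − 3354 = +130 kJ

ΔH ≈ +130 kJ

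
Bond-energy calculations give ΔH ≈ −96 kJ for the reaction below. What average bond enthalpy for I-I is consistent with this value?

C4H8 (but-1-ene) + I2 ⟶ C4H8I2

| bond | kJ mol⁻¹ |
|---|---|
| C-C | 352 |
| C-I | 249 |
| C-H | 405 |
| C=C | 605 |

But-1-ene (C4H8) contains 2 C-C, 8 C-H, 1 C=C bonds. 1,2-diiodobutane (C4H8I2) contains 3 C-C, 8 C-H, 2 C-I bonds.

D(I-I) ≈ 149 kJ/mol

Let D be the I-I bond energy.
Σ(broken) = 2×352 + 8×405 + 1×605 + 1×D = 4549 + D
Σ(formed) = 3×352 + 8×405 + 2×249 = 4794
ΔH = Σ(broken) − Σ(formed) = (4549 + D) − (4794) = −245 + D
Setting this equal to −96 kJ gives D = 149 kJ/mol.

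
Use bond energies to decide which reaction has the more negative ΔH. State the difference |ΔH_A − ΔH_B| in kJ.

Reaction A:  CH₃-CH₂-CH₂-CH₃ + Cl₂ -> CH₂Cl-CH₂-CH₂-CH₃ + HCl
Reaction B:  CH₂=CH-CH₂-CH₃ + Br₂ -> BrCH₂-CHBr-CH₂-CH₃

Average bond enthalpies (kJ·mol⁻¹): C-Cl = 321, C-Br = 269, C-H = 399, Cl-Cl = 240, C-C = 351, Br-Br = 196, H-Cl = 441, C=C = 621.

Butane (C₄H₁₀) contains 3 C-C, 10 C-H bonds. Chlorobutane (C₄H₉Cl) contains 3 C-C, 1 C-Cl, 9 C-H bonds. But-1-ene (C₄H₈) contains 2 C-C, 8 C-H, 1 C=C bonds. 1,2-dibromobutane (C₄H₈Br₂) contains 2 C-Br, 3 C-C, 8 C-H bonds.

Reaction A, by 51 kJ

Reaction A:
  Bonds broken (reactants):
    C-C: 3 × 351 = 1053
    C-H: 10 × 399 = 3990
    Cl-Cl: 1 × 240 = 240
    Σ(broken) = 5283 kJ
  Bonds formed (products):
    C-C: 3 × 351 = 1053
    C-Cl: 1 × 321 = 321
    C-H: 9 × 399 = 3591
    H-Cl: 1 × 441 = 441
    Σ(formed) = 5406 kJ
  ΔH_A = 5283 − 5406 = −123 kJ
Reaction B:
  Bonds broken (reactants):
    Br-Br: 1 × 196 = 196
    C-C: 2 × 351 = 702
    C-H: 8 × 399 = 3192
    C=C: 1 × 621 = 621
    Σ(broken) = 4711 kJ
  Bonds formed (products):
    C-Br: 2 × 269 = 538
    C-C: 3 × 351 = 1053
    C-H: 8 × 399 = 3192
    Σ(formed) = 4783 kJ
  ΔH_B = 4711 − 4783 = −72 kJ
ΔH_A − ΔH_B = −51 kJ, so reaction A has the more negative ΔH; |ΔH_A − ΔH_B| = 51 kJ.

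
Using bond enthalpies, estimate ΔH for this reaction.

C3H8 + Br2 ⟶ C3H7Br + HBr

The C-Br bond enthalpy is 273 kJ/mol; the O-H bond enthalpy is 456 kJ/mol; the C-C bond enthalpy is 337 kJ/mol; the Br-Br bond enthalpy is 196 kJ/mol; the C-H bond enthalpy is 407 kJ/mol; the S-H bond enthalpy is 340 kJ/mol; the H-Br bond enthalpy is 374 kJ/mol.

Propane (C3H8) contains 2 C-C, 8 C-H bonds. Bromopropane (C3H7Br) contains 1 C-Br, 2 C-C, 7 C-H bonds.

Bonds broken (reactants):
  Br-Br: 1 × 196 = 196
  C-C: 2 × 337 = 674
  C-H: 8 × 407 = 3256
  Σ(broken) = 4126 kJ
Bonds formed (products):
  C-Br: 1 × 273 = 273
  C-C: 2 × 337 = 674
  C-H: 7 × 407 = 2849
  H-Br: 1 × 374 = 374
  Σ(formed) = 4170 kJ
ΔH = Σ(broken) − Σ(formed) = 4126 − 4170 = −44 kJ

ΔH ≈ −44 kJ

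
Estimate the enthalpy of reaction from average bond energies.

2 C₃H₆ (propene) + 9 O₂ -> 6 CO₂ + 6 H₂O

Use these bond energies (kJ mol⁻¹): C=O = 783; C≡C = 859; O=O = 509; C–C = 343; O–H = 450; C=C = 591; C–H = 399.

ΔH ≈ −3559 kJ

Bonds broken (reactants):
  C–C: 2 × 343 = 686
  C–H: 12 × 399 = 4788
  C=C: 2 × 591 = 1182
  O=O: 9 × 509 = 4581
  Σ(broken) = 11237 kJ
Bonds formed (products):
  C=O: 12 × 783 = 9396
  O–H: 12 × 450 = 5400
  Σ(formed) = 14796 kJ
ΔH = Σ(broken) − Σ(formed) = 11237 − 14796 = −3559 kJ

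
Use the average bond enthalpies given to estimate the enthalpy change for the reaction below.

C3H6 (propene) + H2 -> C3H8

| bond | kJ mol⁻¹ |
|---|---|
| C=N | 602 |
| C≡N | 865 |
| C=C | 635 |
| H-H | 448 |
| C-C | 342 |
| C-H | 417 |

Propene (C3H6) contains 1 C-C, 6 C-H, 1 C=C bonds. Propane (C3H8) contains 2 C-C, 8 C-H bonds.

ΔH ≈ −93 kJ

Bonds broken (reactants):
  C-C: 1 × 342 = 342
  C-H: 6 × 417 = 2502
  C=C: 1 × 635 = 635
  H-H: 1 × 448 = 448
  Σ(broken) = 3927 kJ
Bonds formed (products):
  C-C: 2 × 342 = 684
  C-H: 8 × 417 = 3336
  Σ(formed) = 4020 kJ
ΔH = Σ(broken) − Σ(formed) = 3927 − 4020 = −93 kJ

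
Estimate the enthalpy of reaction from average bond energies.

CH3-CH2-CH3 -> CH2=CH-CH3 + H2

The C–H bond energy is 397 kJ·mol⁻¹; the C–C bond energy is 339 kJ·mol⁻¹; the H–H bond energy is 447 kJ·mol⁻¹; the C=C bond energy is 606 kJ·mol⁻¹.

Bonds broken (reactants):
  C–C: 2 × 339 = 678
  C–H: 8 × 397 = 3176
  Σ(broken) = 3854 kJ
Bonds formed (products):
  C–C: 1 × 339 = 339
  C–H: 6 × 397 = 2382
  C=C: 1 × 606 = 606
  H–H: 1 × 447 = 447
  Σ(formed) = 3774 kJ
ΔH = Σ(broken) − Σ(formed) = 3854 − 3774 = +80 kJ

ΔH ≈ +80 kJ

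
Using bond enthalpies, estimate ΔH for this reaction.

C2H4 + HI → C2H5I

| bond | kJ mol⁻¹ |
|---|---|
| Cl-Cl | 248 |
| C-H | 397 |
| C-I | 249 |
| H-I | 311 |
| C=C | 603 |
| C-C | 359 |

Bonds broken (reactants):
  C-H: 4 × 397 = 1588
  C=C: 1 × 603 = 603
  H-I: 1 × 311 = 311
  Σ(broken) = 2502 kJ
Bonds formed (products):
  C-C: 1 × 359 = 359
  C-H: 5 × 397 = 1985
  C-I: 1 × 249 = 249
  Σ(formed) = 2593 kJ
ΔH = Σ(broken) − Σ(formed) = 2502 − 2593 = −91 kJ

ΔH ≈ −91 kJ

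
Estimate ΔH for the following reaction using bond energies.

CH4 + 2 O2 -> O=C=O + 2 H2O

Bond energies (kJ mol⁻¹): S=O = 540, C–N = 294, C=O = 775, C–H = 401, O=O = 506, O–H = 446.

Bonds broken (reactants):
  C–H: 4 × 401 = 1604
  O=O: 2 × 506 = 1012
  Σ(broken) = 2616 kJ
Bonds formed (products):
  C=O: 2 × 775 = 1550
  O–H: 4 × 446 = 1784
  Σ(formed) = 3334 kJ
ΔH = Σ(broken) − Σ(formed) = 2616 − 3334 = −718 kJ

ΔH ≈ −718 kJ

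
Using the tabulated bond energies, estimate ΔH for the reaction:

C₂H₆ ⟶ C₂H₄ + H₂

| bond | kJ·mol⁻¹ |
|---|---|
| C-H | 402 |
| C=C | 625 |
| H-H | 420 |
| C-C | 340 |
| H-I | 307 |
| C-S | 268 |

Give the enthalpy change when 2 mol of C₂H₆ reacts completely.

ΔH = +198 kJ

Bonds broken (reactants):
  C-C: 1 × 340 = 340
  C-H: 6 × 402 = 2412
  Σ(broken) = 2752 kJ
Bonds formed (products):
  C-H: 4 × 402 = 1608
  C=C: 1 × 625 = 625
  H-H: 1 × 420 = 420
  Σ(formed) = 2653 kJ
ΔH = Σ(broken) − Σ(formed) = 2752 − 2653 = +99 kJ
For 2× the reaction as written: 2 × (+99) = +198 kJ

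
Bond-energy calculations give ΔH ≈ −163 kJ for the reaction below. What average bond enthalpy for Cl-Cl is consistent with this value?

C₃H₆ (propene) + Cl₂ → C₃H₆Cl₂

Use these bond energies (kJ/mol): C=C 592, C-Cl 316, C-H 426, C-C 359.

Let D be the Cl-Cl bond energy.
Σ(broken) = 1×359 + 6×426 + 1×592 + 1×D = 3507 + D
Σ(formed) = 2×359 + 2×316 + 6×426 = 3906
ΔH = Σ(broken) − Σ(formed) = (3507 + D) − (3906) = −399 + D
Setting this equal to −163 kJ gives D = 236 kJ/mol.

D(Cl-Cl) ≈ 236 kJ/mol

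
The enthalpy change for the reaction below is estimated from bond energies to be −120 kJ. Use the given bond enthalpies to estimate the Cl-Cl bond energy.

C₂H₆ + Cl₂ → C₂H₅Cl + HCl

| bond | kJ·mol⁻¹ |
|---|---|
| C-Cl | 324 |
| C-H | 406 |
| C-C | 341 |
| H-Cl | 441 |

Let D be the Cl-Cl bond energy.
Σ(broken) = 1×341 + 6×406 + 1×D = 2777 + D
Σ(formed) = 1×341 + 1×324 + 5×406 + 1×441 = 3136
ΔH = Σ(broken) − Σ(formed) = (2777 + D) − (3136) = −359 + D
Setting this equal to −120 kJ gives D = 239 kJ/mol.

D(Cl-Cl) ≈ 239 kJ/mol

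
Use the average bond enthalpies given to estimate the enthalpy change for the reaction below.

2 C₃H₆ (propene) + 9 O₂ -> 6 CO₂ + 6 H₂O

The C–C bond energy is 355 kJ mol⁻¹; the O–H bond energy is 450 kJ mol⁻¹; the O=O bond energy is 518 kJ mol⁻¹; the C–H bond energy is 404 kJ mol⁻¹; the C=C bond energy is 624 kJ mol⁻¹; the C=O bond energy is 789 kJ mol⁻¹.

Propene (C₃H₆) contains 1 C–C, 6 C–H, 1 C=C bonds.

ΔH ≈ −3400 kJ

Bonds broken (reactants):
  C–C: 2 × 355 = 710
  C–H: 12 × 404 = 4848
  C=C: 2 × 624 = 1248
  O=O: 9 × 518 = 4662
  Σ(broken) = 11468 kJ
Bonds formed (products):
  C=O: 12 × 789 = 9468
  O–H: 12 × 450 = 5400
  Σ(formed) = 14868 kJ
ΔH = Σ(broken) − Σ(formed) = 11468 − 14868 = −3400 kJ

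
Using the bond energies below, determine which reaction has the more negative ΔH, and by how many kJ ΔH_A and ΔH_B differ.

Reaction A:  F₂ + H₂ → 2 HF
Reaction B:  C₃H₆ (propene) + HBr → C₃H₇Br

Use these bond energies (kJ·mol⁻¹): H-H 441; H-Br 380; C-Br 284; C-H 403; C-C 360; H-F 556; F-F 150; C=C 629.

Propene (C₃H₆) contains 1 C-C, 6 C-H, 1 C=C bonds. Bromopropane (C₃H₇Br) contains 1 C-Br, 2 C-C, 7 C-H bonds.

Reaction A, by 483 kJ

Reaction A:
  Bonds broken (reactants):
    F-F: 1 × 150 = 150
    H-H: 1 × 441 = 441
    Σ(broken) = 591 kJ
  Bonds formed (products):
    H-F: 2 × 556 = 1112
    Σ(formed) = 1112 kJ
  ΔH_A = 591 − 1112 = −521 kJ
Reaction B:
  Bonds broken (reactants):
    C-C: 1 × 360 = 360
    C-H: 6 × 403 = 2418
    C=C: 1 × 629 = 629
    H-Br: 1 × 380 = 380
    Σ(broken) = 3787 kJ
  Bonds formed (products):
    C-Br: 1 × 284 = 284
    C-C: 2 × 360 = 720
    C-H: 7 × 403 = 2821
    Σ(formed) = 3825 kJ
  ΔH_B = 3787 − 3825 = −38 kJ
ΔH_A − ΔH_B = −483 kJ, so reaction A has the more negative ΔH; |ΔH_A − ΔH_B| = 483 kJ.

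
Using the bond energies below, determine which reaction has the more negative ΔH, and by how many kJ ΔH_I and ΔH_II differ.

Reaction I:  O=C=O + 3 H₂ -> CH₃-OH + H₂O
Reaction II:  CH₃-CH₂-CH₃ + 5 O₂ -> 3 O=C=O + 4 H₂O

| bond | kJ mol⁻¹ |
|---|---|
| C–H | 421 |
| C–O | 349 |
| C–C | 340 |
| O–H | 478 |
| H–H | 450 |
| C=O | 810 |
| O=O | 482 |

Reaction II, by 2150 kJ

Reaction I:
  Bonds broken (reactants):
    C=O: 2 × 810 = 1620
    H–H: 3 × 450 = 1350
    Σ(broken) = 2970 kJ
  Bonds formed (products):
    C–H: 3 × 421 = 1263
    C–O: 1 × 349 = 349
    O–H: 3 × 478 = 1434
    Σ(formed) = 3046 kJ
  ΔH_I = 2970 − 3046 = −76 kJ
Reaction II:
  Bonds broken (reactants):
    C–C: 2 × 340 = 680
    C–H: 8 × 421 = 3368
    O=O: 5 × 482 = 2410
    Σ(broken) = 6458 kJ
  Bonds formed (products):
    C=O: 6 × 810 = 4860
    O–H: 8 × 478 = 3824
    Σ(formed) = 8684 kJ
  ΔH_II = 6458 − 8684 = −2226 kJ
ΔH_I − ΔH_II = +2150 kJ, so reaction II has the more negative ΔH; |ΔH_I − ΔH_II| = 2150 kJ.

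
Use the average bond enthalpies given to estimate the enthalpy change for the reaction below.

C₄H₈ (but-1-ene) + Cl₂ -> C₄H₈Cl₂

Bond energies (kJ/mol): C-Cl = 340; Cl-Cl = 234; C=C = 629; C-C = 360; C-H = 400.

Bonds broken (reactants):
  C-C: 2 × 360 = 720
  C-H: 8 × 400 = 3200
  C=C: 1 × 629 = 629
  Cl-Cl: 1 × 234 = 234
  Σ(broken) = 4783 kJ
Bonds formed (products):
  C-C: 3 × 360 = 1080
  C-Cl: 2 × 340 = 680
  C-H: 8 × 400 = 3200
  Σ(formed) = 4960 kJ
ΔH = Σ(broken) − Σ(formed) = 4783 − 4960 = −177 kJ

ΔH ≈ −177 kJ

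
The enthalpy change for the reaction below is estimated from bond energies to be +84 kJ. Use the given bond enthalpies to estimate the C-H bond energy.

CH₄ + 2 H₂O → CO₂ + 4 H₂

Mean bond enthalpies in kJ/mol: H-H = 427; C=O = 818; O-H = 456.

Let D be the C-H bond energy.
Σ(broken) = 4×D + 4×456 = 1824 + 4D
Σ(formed) = 2×818 + 4×427 = 3344
ΔH = Σ(broken) − Σ(formed) = (1824 + 4D) − (3344) = −1520 + 4D
Setting this equal to +84 kJ gives 4D = 1604, so D = 401 kJ/mol.

D(C-H) ≈ 401 kJ/mol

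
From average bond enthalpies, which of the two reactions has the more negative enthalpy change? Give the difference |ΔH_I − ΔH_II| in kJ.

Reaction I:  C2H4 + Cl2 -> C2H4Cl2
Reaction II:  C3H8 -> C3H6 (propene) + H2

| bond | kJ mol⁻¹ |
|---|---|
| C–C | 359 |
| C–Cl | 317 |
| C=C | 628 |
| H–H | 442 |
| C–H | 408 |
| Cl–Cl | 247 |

Reaction I, by 223 kJ

Reaction I:
  Bonds broken (reactants):
    C–H: 4 × 408 = 1632
    C=C: 1 × 628 = 628
    Cl–Cl: 1 × 247 = 247
    Σ(broken) = 2507 kJ
  Bonds formed (products):
    C–C: 1 × 359 = 359
    C–Cl: 2 × 317 = 634
    C–H: 4 × 408 = 1632
    Σ(formed) = 2625 kJ
  ΔH_I = 2507 − 2625 = −118 kJ
Reaction II:
  Bonds broken (reactants):
    C–C: 2 × 359 = 718
    C–H: 8 × 408 = 3264
    Σ(broken) = 3982 kJ
  Bonds formed (products):
    C–C: 1 × 359 = 359
    C–H: 6 × 408 = 2448
    C=C: 1 × 628 = 628
    H–H: 1 × 442 = 442
    Σ(formed) = 3877 kJ
  ΔH_II = 3982 − 3877 = +105 kJ
ΔH_I − ΔH_II = −223 kJ, so reaction I has the more negative ΔH; |ΔH_I − ΔH_II| = 223 kJ.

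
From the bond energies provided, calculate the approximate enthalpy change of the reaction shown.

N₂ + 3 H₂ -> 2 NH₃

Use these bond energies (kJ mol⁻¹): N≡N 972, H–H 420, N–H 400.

Bonds broken (reactants):
  H–H: 3 × 420 = 1260
  N≡N: 1 × 972 = 972
  Σ(broken) = 2232 kJ
Bonds formed (products):
  N–H: 6 × 400 = 2400
  Σ(formed) = 2400 kJ
ΔH = Σ(broken) − Σ(formed) = 2232 − 2400 = −168 kJ

ΔH ≈ −168 kJ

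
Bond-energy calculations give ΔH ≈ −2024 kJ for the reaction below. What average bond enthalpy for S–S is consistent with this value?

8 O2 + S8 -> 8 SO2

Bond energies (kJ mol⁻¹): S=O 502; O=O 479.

D(S–S) ≈ 272 kJ/mol

Let D be the S–S bond energy.
Σ(broken) = 8×479 + 8×D = 3832 + 8D
Σ(formed) = 16×502 = 8032
ΔH = Σ(broken) − Σ(formed) = (3832 + 8D) − (8032) = −4200 + 8D
Setting this equal to −2024 kJ gives 8D = 2176, so D = 272 kJ/mol.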